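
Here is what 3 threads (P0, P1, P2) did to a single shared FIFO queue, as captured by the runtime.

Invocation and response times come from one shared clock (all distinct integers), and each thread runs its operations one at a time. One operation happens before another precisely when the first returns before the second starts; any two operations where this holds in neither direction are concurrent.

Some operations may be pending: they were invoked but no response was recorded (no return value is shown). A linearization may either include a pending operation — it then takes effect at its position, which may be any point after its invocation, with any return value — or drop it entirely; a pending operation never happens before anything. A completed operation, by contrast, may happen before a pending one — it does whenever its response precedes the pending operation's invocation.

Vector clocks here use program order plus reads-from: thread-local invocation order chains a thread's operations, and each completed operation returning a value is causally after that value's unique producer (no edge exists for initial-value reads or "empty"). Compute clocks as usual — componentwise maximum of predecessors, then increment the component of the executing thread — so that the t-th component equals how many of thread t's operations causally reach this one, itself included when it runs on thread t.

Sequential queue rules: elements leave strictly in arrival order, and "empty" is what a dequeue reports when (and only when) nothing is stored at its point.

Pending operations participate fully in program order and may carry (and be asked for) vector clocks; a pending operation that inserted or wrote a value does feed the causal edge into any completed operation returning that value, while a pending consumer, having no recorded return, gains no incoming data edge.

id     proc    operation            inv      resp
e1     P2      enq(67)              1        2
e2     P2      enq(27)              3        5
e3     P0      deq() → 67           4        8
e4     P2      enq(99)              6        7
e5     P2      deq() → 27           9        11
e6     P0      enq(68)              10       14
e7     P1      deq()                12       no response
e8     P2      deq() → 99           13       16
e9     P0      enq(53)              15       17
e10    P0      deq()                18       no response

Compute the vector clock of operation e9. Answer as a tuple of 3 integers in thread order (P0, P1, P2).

e1, invoked 1, has no incoming edges; only P2's bump applies → (0, 0, 1)
e7, invoked 12, has no incoming edges; only P1's bump applies → (0, 1, 0)
VC(e2, invoked at 3): max of VC(e1)=(0, 0, 1), then +1 on thread P2 → (0, 0, 2)
VC(e3, invoked at 4): max of VC(e1)=(0, 0, 1), then +1 on thread P0 → (1, 0, 1)
VC(e4, invoked at 6): max of VC(e2)=(0, 0, 2), then +1 on thread P2 → (0, 0, 3)
VC(e6, invoked at 10): max of VC(e3)=(1, 0, 1), then +1 on thread P0 → (2, 0, 1)
VC(e5, invoked at 9): max of VC(e2)=(0, 0, 2), VC(e4)=(0, 0, 3), then +1 on thread P2 → (0, 0, 4)
VC(e9, invoked at 15): max of VC(e6)=(2, 0, 1), then +1 on thread P0 → (3, 0, 1)
VC(e8, invoked at 13): max of VC(e4)=(0, 0, 3), VC(e5)=(0, 0, 4), then +1 on thread P2 → (0, 0, 5)
VC(e10, invoked at 18): max of VC(e9)=(3, 0, 1), then +1 on thread P0 → (4, 0, 1)
target: VC(e9) = (3, 0, 1)

(3, 0, 1)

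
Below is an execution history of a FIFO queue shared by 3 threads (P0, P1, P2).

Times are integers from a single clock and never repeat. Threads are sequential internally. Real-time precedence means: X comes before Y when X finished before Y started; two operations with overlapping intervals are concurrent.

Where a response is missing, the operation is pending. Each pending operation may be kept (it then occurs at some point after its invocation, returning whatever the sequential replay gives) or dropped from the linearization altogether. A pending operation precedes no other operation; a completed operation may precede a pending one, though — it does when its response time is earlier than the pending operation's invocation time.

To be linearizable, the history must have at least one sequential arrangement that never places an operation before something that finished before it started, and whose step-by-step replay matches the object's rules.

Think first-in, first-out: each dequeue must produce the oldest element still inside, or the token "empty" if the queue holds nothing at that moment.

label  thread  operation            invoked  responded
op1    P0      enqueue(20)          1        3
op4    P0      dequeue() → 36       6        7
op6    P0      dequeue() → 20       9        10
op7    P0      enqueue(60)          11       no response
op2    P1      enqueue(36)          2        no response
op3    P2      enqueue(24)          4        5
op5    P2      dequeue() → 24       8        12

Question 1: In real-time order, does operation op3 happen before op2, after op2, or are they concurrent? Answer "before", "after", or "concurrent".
concurrent

op3 spans [4,5], op2 spans [2,…)
the intervals overlap in both directions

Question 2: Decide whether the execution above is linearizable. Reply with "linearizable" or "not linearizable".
linearizable

one valid linearization: op2, op1, op3, op4, op6, op5
after step 1 (op2 enqueue(36) (pending, included)): queue <36>
after step 2 (op1 enqueue(20)): queue <36,20>
after step 3 (op3 enqueue(24)): queue <36,20,24>
after step 4 (op4 dequeue() → 36): queue <20,24>
after step 5 (op6 dequeue() → 20): queue <24>
after step 6 (op5 dequeue() → 24): queue <>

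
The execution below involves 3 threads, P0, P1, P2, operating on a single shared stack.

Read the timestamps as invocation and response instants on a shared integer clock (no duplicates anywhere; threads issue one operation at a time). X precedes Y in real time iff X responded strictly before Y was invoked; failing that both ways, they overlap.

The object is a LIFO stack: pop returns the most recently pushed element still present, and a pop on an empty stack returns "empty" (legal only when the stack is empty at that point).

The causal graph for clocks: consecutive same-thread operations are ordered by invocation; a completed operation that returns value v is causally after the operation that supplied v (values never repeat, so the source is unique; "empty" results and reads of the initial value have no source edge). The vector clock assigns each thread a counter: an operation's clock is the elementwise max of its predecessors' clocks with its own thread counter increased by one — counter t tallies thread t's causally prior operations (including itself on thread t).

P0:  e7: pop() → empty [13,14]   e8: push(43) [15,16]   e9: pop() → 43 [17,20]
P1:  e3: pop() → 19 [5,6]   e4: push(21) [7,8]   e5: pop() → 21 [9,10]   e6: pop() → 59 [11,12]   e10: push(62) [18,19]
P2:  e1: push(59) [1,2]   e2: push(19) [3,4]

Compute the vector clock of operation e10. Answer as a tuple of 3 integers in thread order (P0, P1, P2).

no predecessors for e1 (invoked 1): P2 increments from zero → (0, 0, 1)
no predecessors for e7 (invoked 13): P0 increments from zero → (1, 0, 0)
from VC(e1)=(0, 0, 1), e2 (invoked 3) maxes components and bumps P2 → (0, 0, 2)
from VC(e7)=(1, 0, 0), e8 (invoked 15) maxes components and bumps P0 → (2, 0, 0)
from VC(e2)=(0, 0, 2), e3 (invoked 5) maxes components and bumps P1 → (0, 1, 2)
from VC(e8)=(2, 0, 0), e9 (invoked 17) maxes components and bumps P0 → (3, 0, 0)
from VC(e3)=(0, 1, 2), e4 (invoked 7) maxes components and bumps P1 → (0, 2, 2)
from VC(e4)=(0, 2, 2), e5 (invoked 9) maxes components and bumps P1 → (0, 3, 2)
from VC(e1)=(0, 0, 1), VC(e5)=(0, 3, 2), e6 (invoked 11) maxes components and bumps P1 → (0, 4, 2)
from VC(e6)=(0, 4, 2), e10 (invoked 18) maxes components and bumps P1 → (0, 5, 2)
target: VC(e10) = (0, 5, 2)

(0, 5, 2)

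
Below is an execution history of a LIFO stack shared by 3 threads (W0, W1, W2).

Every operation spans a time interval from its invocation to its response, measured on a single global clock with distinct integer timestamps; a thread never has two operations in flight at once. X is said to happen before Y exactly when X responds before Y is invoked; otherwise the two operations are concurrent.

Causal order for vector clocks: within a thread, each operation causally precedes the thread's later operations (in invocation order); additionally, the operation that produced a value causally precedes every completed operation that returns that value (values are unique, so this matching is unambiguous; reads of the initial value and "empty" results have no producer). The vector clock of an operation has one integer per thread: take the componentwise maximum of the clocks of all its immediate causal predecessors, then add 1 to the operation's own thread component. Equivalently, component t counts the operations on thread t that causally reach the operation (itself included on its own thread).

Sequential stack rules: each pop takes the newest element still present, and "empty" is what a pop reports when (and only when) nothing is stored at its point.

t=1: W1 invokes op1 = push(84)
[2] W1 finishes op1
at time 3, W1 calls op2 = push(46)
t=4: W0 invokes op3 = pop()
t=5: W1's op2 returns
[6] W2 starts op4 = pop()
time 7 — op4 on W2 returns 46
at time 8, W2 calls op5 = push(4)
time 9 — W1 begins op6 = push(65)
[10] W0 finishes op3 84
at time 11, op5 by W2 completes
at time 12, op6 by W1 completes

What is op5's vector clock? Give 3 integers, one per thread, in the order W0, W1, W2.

(0, 2, 2)

root op op1, invoked 1: fresh clock plus W1's own tick → (0, 1, 0)
merge at op2 (invoked 3): VC(op1)=(0, 1, 0), own-thread bump on W1 → (0, 2, 0)
merge at op3 (invoked 4): VC(op1)=(0, 1, 0), own-thread bump on W0 → (1, 1, 0)
merge at op4 (invoked 6): VC(op2)=(0, 2, 0), own-thread bump on W2 → (0, 2, 1)
merge at op6 (invoked 9): VC(op2)=(0, 2, 0), own-thread bump on W1 → (0, 3, 0)
merge at op5 (invoked 8): VC(op4)=(0, 2, 1), own-thread bump on W2 → (0, 2, 2)
target: VC(op5) = (0, 2, 2)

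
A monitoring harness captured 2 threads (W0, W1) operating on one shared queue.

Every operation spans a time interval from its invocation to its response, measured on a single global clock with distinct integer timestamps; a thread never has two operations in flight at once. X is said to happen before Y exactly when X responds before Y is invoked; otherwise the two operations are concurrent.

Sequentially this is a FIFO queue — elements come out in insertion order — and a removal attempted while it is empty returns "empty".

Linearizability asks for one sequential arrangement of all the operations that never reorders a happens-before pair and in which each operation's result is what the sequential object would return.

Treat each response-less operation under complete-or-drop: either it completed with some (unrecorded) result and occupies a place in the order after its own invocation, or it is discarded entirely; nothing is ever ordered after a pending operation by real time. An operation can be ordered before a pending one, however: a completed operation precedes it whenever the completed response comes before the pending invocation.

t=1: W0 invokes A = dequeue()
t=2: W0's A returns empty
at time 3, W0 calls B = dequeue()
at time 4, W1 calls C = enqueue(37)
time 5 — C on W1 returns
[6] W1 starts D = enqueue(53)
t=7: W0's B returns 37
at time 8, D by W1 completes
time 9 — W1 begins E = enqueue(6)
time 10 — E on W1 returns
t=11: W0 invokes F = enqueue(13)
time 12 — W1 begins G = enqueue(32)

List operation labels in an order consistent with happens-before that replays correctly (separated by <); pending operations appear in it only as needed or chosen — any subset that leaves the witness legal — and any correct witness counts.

step 1: A dequeue() → empty — queue <>
step 2: C enqueue(37) — queue <37>
step 3: B dequeue() → 37 — queue <>
step 4: D enqueue(53) — queue <53>
step 5: E enqueue(6) — queue <53,6>

A < C < B < D < E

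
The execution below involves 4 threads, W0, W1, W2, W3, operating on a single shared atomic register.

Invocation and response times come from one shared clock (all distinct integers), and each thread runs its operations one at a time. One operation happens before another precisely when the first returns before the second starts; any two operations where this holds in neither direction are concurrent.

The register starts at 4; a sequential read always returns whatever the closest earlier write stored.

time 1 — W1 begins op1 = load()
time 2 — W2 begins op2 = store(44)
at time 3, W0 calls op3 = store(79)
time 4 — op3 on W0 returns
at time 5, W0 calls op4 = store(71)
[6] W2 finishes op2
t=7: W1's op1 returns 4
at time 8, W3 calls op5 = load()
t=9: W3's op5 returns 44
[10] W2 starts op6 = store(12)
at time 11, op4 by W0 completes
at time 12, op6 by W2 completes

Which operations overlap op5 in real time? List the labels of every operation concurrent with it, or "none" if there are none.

op5 spans [8,9]: anything still running between times 8 and 9 counts as concurrent
op1 [1,7]: before
op2 [2,6]: before
op3 [3,4]: before
op4 [5,11]: concurrent
op6 [10,12]: after

op4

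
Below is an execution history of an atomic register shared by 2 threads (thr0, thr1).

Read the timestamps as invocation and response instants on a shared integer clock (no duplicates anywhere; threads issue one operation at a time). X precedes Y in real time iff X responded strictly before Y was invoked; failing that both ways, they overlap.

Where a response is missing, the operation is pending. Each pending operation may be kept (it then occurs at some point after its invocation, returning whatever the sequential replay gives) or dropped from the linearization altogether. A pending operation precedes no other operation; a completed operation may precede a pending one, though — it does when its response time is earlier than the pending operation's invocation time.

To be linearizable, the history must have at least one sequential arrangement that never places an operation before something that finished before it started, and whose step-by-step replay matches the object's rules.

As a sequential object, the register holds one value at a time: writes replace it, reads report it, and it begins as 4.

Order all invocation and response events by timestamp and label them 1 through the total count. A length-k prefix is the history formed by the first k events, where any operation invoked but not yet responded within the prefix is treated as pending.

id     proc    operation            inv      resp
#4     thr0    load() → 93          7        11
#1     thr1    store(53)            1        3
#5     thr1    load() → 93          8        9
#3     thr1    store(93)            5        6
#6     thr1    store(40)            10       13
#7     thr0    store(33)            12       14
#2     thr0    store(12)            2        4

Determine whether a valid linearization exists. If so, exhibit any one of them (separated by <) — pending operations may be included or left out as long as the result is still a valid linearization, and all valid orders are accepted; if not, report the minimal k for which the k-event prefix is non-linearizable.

linearizable — witness: #1 < #2 < #3 < #4 < #5 < #6 < #7

1. #1 store(53), leaving value 53
2. #2 store(12), leaving value 12
3. #3 store(93), leaving value 93
4. #4 load() → 93, leaving value 93
5. #5 load() → 93, leaving value 93
6. #6 store(40), leaving value 40
7. #7 store(33), leaving value 33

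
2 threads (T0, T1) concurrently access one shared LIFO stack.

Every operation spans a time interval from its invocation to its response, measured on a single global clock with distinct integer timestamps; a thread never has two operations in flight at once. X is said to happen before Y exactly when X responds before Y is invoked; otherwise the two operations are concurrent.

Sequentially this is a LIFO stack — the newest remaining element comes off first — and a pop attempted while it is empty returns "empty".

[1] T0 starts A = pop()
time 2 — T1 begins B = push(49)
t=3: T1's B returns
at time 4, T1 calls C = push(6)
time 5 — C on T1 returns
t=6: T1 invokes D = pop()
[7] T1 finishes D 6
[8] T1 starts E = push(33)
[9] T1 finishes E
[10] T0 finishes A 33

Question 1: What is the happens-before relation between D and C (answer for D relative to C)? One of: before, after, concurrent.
D spans [6,7], C spans [4,5]
resp(C)=5 < inv(D)=6

after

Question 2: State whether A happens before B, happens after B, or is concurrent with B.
A spans [1,10], B spans [2,3]
the intervals overlap in both directions

concurrent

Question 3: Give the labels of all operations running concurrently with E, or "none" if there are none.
concurrent with E ([8,9]): every op whose interval crosses 8..9
A [1,10]: concurrent
B [2,3]: before
C [4,5]: before
D [6,7]: before

A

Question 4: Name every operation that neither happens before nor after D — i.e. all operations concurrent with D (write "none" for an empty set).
overlap test against D [6,7]: concurrent iff the interval meets 6..7
A [1,10]: concurrent
B [2,3]: before
C [4,5]: before
E [8,9]: after

A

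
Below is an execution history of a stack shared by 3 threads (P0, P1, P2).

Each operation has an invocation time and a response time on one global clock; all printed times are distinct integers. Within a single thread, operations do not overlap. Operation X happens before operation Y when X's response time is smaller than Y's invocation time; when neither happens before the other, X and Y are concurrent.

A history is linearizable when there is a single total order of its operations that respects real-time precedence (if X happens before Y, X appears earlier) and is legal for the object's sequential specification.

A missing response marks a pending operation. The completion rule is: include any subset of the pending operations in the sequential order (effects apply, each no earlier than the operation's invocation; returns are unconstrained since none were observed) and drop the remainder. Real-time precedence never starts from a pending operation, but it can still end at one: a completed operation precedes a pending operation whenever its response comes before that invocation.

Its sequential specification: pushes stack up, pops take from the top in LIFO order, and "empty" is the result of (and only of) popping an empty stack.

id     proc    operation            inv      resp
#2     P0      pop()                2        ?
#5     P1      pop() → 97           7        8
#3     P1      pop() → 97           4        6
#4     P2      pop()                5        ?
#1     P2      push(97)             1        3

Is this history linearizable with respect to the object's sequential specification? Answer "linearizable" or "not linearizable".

not linearizable

prefix check: 1..7 passes, 1..8 fails once #5's time-8 response joins
one real-time candidate order over the 3 completed operations — the stack replay rejects it
include/drop combinations of the 2 pending operations (#2, #4) were all tried; none helps
sample order #1, #3, #5 (pending dropped) stalls at step 3 — #5 pop() → 97 has no legal effect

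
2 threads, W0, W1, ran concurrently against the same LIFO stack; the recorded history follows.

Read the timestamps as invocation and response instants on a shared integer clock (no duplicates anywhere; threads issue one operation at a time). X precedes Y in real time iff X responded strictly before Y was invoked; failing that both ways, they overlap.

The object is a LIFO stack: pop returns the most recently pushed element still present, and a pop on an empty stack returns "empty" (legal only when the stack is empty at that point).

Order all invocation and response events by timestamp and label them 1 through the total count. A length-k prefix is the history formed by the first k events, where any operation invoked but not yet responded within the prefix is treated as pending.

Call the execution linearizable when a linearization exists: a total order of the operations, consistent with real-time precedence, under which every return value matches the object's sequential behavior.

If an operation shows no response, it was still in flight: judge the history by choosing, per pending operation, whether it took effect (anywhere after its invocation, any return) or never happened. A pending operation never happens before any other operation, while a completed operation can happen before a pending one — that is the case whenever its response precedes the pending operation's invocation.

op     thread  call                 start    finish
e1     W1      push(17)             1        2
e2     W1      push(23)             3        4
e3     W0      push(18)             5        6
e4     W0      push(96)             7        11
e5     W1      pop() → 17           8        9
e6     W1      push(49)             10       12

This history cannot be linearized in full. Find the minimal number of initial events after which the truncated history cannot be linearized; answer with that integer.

a valid linearization of events 1..8 exists, for instance e1, e2, e3:
step 1: e1 push(17) — stack <17>
step 2: e2 push(23) — stack <17,23>
step 3: e3 push(18) — stack <17,23,18>
once event 9 joins (e5's response, time 9), exhaustive search finds no witness
completion choices over the 1 pending operation (e4) were checked; none helps
sample order e1, e2, e3, e5 (pending dropped) stalls at step 4 — e5 pop() → 17 has no legal effect

9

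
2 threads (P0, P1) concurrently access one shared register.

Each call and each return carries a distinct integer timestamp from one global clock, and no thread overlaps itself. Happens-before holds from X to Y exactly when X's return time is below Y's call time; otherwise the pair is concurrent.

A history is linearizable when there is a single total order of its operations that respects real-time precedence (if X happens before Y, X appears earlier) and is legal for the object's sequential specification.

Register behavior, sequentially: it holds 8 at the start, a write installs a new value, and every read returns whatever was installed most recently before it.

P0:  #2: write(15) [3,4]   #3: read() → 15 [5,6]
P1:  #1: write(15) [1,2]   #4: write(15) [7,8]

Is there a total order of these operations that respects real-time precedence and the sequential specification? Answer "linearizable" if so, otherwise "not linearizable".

linearizable

one valid linearization: #1, #2, #3, #4
step 1: #1 write(15) — value 15
step 2: #2 write(15) — value 15
step 3: #3 read() → 15 — value 15
step 4: #4 write(15) — value 15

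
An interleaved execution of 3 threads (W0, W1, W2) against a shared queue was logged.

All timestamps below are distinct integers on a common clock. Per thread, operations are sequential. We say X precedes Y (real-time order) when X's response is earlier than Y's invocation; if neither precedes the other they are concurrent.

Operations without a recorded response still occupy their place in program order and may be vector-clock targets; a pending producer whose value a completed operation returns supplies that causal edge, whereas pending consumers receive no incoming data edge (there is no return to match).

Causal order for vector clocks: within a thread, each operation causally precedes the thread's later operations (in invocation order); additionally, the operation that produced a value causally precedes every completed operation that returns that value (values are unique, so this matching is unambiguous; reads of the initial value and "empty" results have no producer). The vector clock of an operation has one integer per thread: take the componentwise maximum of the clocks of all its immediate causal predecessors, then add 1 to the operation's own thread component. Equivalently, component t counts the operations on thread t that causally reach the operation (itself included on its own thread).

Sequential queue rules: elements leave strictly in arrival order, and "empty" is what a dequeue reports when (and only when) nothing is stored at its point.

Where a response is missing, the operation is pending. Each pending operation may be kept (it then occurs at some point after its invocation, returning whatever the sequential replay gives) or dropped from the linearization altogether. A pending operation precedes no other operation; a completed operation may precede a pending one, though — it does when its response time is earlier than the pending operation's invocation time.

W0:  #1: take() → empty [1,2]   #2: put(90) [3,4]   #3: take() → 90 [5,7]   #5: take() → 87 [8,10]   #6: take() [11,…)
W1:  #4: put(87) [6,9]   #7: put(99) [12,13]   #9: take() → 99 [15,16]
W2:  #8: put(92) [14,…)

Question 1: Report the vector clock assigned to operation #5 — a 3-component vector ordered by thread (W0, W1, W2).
Answer: (4, 1, 0)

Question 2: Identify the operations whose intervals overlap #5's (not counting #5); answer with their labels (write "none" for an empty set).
Answer: #4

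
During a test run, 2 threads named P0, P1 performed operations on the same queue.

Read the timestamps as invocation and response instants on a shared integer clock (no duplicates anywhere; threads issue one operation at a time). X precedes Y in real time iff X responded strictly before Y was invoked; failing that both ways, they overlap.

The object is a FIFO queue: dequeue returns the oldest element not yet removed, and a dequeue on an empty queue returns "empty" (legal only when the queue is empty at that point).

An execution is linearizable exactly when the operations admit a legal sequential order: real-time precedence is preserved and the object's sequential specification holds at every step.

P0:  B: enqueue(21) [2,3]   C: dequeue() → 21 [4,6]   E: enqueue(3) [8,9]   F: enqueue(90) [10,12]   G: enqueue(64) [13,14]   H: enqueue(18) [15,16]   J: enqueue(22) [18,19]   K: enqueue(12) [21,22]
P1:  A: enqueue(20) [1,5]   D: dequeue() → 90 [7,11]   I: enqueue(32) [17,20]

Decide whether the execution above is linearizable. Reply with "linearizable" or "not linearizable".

not linearizable

the violation lands at event 11, D's response at time 11: events 1..10 linearize, events 1..11 do not
no legal order exists: 6 real-time-consistent candidates over 5 completed queue operations, all rejected
include/drop combinations of the 1 pending operation (F) were all tried; none helps
one such order, A, B, C, D, E (pending dropped), breaks at step 3 where C dequeue() → 21 is illegal
one such order, A, B, C, E, D (pending dropped), breaks at step 3 where C dequeue() → 21 is illegal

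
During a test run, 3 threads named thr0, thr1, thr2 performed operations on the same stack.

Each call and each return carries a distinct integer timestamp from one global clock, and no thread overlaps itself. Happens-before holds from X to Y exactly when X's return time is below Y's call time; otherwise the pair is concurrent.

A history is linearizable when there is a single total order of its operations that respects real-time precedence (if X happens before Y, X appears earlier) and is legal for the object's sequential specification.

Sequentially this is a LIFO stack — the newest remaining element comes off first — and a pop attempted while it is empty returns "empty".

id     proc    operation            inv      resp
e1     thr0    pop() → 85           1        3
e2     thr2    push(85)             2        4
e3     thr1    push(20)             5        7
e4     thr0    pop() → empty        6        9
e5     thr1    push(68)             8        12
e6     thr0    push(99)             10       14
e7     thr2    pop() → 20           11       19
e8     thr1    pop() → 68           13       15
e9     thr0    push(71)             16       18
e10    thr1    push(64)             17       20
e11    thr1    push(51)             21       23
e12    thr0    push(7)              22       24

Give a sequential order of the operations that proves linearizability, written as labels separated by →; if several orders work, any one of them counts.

e2 → e1 → e4 → e3 → e5 → e8 → e7 → e6 → e9 → e10 → e11 → e12

after step 1 (e2 push(85)): stack <85>
after step 2 (e1 pop() → 85): stack <>
after step 3 (e4 pop() → empty): stack <>
after step 4 (e3 push(20)): stack <20>
after step 5 (e5 push(68)): stack <20,68>
after step 6 (e8 pop() → 68): stack <20>
after step 7 (e7 pop() → 20): stack <>
after step 8 (e6 push(99)): stack <99>
after step 9 (e9 push(71)): stack <99,71>
after step 10 (e10 push(64)): stack <99,71,64>
after step 11 (e11 push(51)): stack <99,71,64,51>
after step 12 (e12 push(7)): stack <99,71,64,51,7>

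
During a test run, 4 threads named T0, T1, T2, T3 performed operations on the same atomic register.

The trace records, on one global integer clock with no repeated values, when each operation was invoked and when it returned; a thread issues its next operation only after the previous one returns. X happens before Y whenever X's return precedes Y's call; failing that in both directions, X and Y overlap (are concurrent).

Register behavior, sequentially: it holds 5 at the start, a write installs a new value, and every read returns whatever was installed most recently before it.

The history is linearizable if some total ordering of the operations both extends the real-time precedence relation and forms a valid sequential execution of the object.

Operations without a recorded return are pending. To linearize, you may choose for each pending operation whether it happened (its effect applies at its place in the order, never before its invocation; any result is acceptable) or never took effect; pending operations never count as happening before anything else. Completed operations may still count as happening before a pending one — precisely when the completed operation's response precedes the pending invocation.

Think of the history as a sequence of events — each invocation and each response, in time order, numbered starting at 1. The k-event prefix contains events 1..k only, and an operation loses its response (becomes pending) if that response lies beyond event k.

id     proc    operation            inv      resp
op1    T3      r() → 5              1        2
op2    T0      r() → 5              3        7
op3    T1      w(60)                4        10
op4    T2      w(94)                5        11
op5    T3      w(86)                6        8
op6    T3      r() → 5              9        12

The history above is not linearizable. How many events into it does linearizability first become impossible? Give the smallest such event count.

events 1..11 are linearizable; a witness order is op1, op2, op3, op4, op5:
1. op1 r() → 5, leaving value 5
2. op2 r() → 5, leaving value 5
3. op3 w(60), leaving value 60
4. op4 w(94), leaving value 94
5. op5 w(86), leaving value 86
once event 12 joins (op6's response, time 12), exhaustive search finds no witness
take op1, op2, op3, op4, op5, op6: step 6 already fails, because op6 r() → 5 cannot occur there
take op1, op2, op3, op5, op4, op6: step 6 already fails, because op6 r() → 5 cannot occur there

12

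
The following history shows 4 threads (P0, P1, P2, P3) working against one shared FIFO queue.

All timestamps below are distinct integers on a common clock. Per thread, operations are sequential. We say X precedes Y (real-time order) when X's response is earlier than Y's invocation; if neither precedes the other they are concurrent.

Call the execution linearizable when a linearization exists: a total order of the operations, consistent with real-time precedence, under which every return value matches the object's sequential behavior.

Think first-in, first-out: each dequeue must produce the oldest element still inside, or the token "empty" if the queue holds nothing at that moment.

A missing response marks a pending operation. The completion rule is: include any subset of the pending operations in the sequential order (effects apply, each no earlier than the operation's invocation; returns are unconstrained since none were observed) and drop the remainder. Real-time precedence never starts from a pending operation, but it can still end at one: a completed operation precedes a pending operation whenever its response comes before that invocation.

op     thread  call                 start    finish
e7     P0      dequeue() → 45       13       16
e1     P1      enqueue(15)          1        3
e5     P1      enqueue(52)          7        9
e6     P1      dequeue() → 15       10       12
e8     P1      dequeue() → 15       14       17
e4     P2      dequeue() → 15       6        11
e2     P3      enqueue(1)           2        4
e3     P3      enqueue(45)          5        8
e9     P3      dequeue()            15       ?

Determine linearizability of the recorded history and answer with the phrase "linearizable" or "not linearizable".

through event 11 a valid linearization exists; event 12 (e6 responding at time 12) ends that
real-time-consistent orders of the 6 completed operations: 16 — all fail the FIFO queue replay
for example e1, e2, e3, e4, e5, e6 fails at step 6: e6 dequeue() → 15 is not legal there
for example e1, e2, e3, e5, e4, e6 fails at step 6: e6 dequeue() → 15 is not legal there

not linearizable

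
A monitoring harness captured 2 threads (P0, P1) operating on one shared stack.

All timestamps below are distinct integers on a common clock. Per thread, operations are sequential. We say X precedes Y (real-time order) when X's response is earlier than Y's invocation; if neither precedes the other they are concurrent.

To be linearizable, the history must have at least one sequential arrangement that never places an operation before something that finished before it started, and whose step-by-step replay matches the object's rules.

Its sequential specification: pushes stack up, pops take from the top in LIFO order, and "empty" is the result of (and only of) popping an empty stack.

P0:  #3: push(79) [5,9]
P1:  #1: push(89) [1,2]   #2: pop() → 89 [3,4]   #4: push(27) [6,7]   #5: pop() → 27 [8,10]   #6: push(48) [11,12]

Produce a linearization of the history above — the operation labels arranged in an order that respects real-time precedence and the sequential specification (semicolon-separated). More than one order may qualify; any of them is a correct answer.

#1; #2; #3; #4; #5; #6

after step 1 (#1 push(89)): stack <89>
after step 2 (#2 pop() → 89): stack <>
after step 3 (#3 push(79)): stack <79>
after step 4 (#4 push(27)): stack <79,27>
after step 5 (#5 pop() → 27): stack <79>
after step 6 (#6 push(48)): stack <79,48>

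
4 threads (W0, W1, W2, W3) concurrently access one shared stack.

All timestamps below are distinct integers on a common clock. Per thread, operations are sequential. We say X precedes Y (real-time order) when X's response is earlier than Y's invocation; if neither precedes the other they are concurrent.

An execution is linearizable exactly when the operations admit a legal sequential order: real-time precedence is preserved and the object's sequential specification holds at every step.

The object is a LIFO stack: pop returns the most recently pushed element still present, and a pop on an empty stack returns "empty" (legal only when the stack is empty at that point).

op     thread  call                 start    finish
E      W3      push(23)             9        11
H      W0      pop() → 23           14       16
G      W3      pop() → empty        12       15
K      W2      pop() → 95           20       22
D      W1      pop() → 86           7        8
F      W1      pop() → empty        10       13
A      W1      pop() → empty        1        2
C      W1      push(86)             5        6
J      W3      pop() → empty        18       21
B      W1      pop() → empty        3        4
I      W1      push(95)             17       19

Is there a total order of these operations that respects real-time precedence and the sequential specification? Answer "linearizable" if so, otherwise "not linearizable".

witness order: A, B, C, D, F, E, H, G, I, K, J
1. A pop() → empty, leaving stack <>
2. B pop() → empty, leaving stack <>
3. C push(86), leaving stack <86>
4. D pop() → 86, leaving stack <>
5. F pop() → empty, leaving stack <>
6. E push(23), leaving stack <23>
7. H pop() → 23, leaving stack <>
8. G pop() → empty, leaving stack <>
9. I push(95), leaving stack <95>
10. K pop() → 95, leaving stack <>
11. J pop() → empty, leaving stack <>

linearizable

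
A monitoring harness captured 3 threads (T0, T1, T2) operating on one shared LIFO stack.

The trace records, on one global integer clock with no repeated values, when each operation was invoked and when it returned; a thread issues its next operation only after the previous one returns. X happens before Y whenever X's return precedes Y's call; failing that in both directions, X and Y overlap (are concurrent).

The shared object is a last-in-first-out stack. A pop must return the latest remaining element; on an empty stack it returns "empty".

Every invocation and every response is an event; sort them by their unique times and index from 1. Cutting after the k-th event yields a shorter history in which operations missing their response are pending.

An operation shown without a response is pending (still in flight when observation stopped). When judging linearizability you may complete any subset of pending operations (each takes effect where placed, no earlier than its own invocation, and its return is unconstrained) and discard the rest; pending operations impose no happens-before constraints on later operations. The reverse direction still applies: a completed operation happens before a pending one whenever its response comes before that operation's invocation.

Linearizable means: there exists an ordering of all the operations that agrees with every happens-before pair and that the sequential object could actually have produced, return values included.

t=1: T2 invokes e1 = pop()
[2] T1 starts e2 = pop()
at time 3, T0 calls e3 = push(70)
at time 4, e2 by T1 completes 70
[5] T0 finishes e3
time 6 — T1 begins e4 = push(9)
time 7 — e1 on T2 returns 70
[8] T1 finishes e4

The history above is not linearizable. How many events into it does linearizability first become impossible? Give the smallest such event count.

one valid order for events 1..6 is e1, e3, e2:
after step 1 (e1 pop() (pending, included)): stack <>
after step 2 (e3 push(70)): stack <70>
after step 3 (e2 pop() → 70): stack <>
with event 7 included (e1 responding at time 7), all real-time-consistent orders fail
no completion choice of the 1 pending operation (e4) rescues it — every subset was tried
for example e1, e2, e3 (pending dropped) fails at step 1: e1 pop() → 70 is not legal there
for example e1, e3, e2 (pending dropped) fails at step 1: e1 pop() → 70 is not legal there

7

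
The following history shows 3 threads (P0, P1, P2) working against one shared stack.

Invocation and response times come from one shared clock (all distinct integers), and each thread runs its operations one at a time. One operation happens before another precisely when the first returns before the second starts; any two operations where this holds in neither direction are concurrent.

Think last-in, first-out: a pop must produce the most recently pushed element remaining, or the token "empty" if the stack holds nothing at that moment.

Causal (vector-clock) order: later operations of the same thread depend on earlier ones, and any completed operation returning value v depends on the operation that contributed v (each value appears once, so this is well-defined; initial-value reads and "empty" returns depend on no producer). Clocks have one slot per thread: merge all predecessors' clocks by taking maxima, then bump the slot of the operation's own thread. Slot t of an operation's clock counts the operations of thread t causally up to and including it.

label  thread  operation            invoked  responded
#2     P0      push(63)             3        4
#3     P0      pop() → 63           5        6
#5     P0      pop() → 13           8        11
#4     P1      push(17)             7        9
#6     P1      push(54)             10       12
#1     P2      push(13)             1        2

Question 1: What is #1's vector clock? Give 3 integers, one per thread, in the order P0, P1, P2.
(0, 0, 1)

#1, invoked 1, has no incoming edges; only P2's bump applies → (0, 0, 1)
#4, invoked 7, has no incoming edges; only P1's bump applies → (0, 1, 0)
#2, invoked 3, has no incoming edges; only P0's bump applies → (1, 0, 0)
merge at #6 (invoked 10): VC(#4)=(0, 1, 0), own-thread bump on P1 → (0, 2, 0)
merge at #3 (invoked 5): VC(#2)=(1, 0, 0), own-thread bump on P0 → (2, 0, 0)
merge at #5 (invoked 8): VC(#1)=(0, 0, 1), VC(#3)=(2, 0, 0), own-thread bump on P0 → (3, 0, 1)
target: VC(#1) = (0, 0, 1)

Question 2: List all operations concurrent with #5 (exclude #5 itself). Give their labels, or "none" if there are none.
#4, #6

concurrent with #5 ([8,11]): every op whose interval crosses 8..11
#1 [1,2]: before
#2 [3,4]: before
#3 [5,6]: before
#4 [7,9]: concurrent
#6 [10,12]: concurrent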